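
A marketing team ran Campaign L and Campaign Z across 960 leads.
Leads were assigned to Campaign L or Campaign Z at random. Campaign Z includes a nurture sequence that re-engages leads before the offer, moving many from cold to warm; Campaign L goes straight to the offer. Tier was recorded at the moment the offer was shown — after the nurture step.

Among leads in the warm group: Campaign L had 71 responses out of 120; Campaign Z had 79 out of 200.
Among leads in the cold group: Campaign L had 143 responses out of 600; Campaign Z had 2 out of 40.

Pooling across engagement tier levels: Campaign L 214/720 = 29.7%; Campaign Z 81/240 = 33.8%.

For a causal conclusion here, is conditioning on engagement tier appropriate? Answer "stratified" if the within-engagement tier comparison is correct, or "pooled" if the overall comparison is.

The engagement tier-specific comparison favours Campaign L throughout, but the pooled figures favour Campaign Z. The question is whether to condition on engagement tier.
Because the campaign influences engagement tier, engagement tier is a post-treatment mediator, not a confounder. Stratifying on it would bias the estimate; the causal effect is the crude pooled difference.
Pooled: Campaign L 29.7% vs Campaign Z 33.8%; Campaign Z is higher overall.

pooled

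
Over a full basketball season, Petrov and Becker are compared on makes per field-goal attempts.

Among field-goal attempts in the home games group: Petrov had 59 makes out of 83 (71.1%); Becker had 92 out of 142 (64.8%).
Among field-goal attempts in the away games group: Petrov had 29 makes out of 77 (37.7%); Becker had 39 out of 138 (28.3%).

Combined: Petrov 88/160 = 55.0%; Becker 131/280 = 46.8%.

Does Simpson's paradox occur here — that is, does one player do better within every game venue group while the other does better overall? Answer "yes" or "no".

no

Within each game venue level (home games 71.1% vs 64.8%; away games 37.7% vs 28.3%), Petrov has the higher rate every time. Pooled: 55.0% vs 46.8% — Petrov has the higher rate overall. They agree.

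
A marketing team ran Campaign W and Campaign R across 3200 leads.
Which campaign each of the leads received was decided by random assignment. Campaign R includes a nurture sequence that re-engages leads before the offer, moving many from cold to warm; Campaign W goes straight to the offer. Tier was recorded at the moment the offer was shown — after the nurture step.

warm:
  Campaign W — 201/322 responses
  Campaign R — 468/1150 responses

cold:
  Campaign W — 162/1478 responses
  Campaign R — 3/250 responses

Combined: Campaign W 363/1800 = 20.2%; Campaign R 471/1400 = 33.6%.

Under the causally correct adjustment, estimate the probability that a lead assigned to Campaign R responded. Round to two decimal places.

0.34

The stratified and pooled comparisons disagree (Campaign W wins within each engagement tier; Campaign R wins overall), so the answer turns on the causal role of engagement tier.
Because the campaign influences engagement tier, engagement tier is a post-treatment mediator, not a confounder. Stratifying on it would bias the estimate; the causal effect is the crude pooled difference.
So P(outcome | do(Campaign R)) is just the pooled rate for Campaign R: 471/1400 = 0.336.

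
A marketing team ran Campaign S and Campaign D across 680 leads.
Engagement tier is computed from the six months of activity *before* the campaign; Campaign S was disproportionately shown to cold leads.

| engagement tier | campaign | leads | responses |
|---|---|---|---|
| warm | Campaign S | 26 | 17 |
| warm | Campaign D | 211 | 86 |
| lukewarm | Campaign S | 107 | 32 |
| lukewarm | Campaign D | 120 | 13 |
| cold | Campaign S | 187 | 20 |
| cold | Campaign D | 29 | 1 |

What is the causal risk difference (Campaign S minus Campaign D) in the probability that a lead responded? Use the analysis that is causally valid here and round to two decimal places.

The engagement tier-specific comparison favours Campaign S throughout, but the pooled figures favour Campaign D. The question is whether to condition on engagement tier.
Here engagement tier is a common cause — it drives both which campaign a case falls under and the outcome. The crude comparison mixes populations; the stratum-specific rates are the causally relevant ones.
Adjusting over the population distribution of engagement tier: 0.349·(0.654−0.408) + 0.334·(0.299−0.108) + 0.318·(0.107−0.034) = +0.173.

+0.17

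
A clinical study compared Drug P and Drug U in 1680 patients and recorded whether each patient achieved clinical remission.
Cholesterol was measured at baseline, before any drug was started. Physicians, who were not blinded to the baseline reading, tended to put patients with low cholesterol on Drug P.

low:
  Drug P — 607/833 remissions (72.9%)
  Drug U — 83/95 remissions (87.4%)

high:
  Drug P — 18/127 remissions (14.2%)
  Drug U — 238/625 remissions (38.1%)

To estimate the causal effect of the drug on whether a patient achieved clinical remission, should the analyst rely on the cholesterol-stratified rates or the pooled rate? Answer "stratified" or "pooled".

Since cholesterol is a pre-existing factor (not a product of the drug) and it affects the outcome on its own, it is a confounder. The stratified rates, not the pooled rate, identify the causal effect.
Within each level — low: 72.9% vs 87.4%; high: 14.2% vs 38.1% — Drug U is higher every time.

stratified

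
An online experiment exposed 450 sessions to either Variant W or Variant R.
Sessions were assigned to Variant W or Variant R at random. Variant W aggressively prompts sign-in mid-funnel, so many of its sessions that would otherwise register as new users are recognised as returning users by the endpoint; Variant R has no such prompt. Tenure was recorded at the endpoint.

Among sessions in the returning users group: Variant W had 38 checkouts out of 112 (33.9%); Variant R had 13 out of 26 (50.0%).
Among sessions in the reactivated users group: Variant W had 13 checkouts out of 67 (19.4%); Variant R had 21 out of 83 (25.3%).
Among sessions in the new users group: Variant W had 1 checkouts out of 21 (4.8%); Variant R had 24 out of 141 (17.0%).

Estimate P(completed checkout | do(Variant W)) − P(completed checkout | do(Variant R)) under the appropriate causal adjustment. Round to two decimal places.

+0.03

User tenure lies on the pathway variant → user tenure → outcome, so adjusting for it blocks the indirect effect. For the total causal effect of variant, use the unadjusted pooled rates.
The causal difference is the pooled difference: 0.260 − 0.232 = +0.028.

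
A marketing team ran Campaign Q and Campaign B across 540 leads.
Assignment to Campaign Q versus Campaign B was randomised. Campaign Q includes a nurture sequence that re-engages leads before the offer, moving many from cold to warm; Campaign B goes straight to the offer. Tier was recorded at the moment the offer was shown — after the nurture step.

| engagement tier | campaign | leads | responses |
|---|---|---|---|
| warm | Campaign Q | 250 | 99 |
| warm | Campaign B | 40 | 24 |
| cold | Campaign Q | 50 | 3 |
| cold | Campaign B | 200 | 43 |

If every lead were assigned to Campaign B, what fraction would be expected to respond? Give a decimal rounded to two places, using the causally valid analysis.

0.28

Stratifying would compare campaigns among leads the campaigns themselves sorted into engagement tier groups — a form of selection on an intermediate. The unconditioned pooled rates give the total causal effect.
So P(outcome | do(Campaign B)) is just the pooled rate for Campaign B: 67/240 = 0.279.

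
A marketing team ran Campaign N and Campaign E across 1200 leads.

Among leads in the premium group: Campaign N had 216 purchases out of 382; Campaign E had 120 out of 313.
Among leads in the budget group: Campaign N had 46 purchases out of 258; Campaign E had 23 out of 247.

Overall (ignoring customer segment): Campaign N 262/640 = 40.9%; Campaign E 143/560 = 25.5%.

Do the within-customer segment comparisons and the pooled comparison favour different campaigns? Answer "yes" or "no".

Within each customer segment level (premium 56.5% vs 38.3%; budget 17.8% vs 9.3%), Campaign N has the higher rate every time. Pooled: 40.9% vs 25.5% — Campaign N has the higher rate overall. They agree.

no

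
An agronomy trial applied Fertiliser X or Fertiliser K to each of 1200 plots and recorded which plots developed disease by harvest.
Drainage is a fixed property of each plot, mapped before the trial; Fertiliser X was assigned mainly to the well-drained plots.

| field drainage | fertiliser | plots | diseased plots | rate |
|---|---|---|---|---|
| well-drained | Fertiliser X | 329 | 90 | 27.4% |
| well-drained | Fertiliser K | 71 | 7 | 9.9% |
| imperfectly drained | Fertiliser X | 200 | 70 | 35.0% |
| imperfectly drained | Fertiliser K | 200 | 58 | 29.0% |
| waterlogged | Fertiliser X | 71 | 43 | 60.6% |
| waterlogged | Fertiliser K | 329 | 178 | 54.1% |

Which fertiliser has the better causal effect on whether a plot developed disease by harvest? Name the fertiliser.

The imbalance in field drainage arose from how plots were allocated, not from anything the fertiliser did; and field drainage independently affects the outcome. The pooled gap is confounded — condition on field drainage.
Within each level — well-drained: 27.4% vs 9.9%; imperfectly drained: 35.0% vs 29.0%; waterlogged: 60.6% vs 54.1% — Fertiliser K is lower every time.

Fertiliser K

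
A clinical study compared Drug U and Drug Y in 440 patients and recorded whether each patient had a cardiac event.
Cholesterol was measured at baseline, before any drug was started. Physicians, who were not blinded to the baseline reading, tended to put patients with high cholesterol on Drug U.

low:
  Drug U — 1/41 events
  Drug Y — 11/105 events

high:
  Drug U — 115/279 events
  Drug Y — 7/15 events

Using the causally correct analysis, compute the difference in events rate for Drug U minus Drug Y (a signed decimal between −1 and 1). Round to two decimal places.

Drug U is lower inside every cholesterol stratum but Drug Y is lower in aggregate. Whether to stratify depends on how cholesterol relates to the drug.
Cholesterol is set before the drug has any effect — it is not caused by the drug — and it independently drives the outcome. That makes it a confounder, so the causal comparison is within cholesterol levels.
Adjusting over the population distribution of cholesterol: 0.332·(0.024−0.105) + 0.668·(0.412−0.467) = -0.063.

-0.06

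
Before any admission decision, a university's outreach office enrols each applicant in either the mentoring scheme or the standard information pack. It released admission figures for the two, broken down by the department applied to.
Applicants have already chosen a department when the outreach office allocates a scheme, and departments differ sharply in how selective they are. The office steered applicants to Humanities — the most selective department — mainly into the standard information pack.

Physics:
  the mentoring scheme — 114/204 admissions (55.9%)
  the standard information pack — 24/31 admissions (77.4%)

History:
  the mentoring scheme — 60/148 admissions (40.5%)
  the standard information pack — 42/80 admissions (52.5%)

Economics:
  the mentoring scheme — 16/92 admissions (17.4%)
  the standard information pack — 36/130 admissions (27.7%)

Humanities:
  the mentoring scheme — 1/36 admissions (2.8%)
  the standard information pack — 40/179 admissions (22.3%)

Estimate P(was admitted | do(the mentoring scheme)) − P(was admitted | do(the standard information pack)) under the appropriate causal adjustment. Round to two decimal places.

-0.16

the standard information pack is higher inside every department stratum but the mentoring scheme is higher in aggregate. Whether to stratify depends on how department relates to the outreach scheme.
The imbalance in department arose from how applicants were allocated, not from anything the outreach scheme did; and department independently affects the outcome. The pooled gap is confounded — condition on department.
Adjusting over the population distribution of department: 0.261·(0.559−0.774) + 0.253·(0.405−0.525) + 0.247·(0.174−0.277) + 0.239·(0.028−0.223) = -0.159.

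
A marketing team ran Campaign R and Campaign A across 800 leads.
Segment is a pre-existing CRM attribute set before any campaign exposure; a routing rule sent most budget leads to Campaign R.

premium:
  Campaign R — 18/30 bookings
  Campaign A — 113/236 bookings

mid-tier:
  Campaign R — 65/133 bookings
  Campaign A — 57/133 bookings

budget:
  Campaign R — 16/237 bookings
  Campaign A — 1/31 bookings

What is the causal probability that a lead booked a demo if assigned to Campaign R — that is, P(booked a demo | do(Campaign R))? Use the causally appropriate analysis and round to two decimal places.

0.38

The stratified and pooled comparisons disagree (Campaign R wins within each customer segment; Campaign A wins overall), so the answer turns on the causal role of customer segment.
Since customer segment is a pre-existing factor (not a product of the campaign) and it affects the outcome on its own, it is a confounder. The stratified rates, not the pooled rate, identify the causal effect.
Standardising Campaign R to the population customer segment mix: 0.333·18/30 + 0.333·65/133 + 0.335·16/237 = 0.385.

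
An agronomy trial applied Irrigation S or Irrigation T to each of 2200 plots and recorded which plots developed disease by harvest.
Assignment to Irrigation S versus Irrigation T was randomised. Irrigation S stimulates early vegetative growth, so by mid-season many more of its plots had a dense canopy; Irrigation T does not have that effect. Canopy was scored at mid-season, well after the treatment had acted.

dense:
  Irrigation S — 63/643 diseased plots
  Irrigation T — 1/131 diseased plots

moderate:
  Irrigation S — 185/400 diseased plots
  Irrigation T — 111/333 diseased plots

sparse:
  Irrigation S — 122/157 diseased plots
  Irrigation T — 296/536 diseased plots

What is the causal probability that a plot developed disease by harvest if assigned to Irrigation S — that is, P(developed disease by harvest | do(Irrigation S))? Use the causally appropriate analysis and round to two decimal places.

Because the irrigation influences mid-season canopy, mid-season canopy is a post-treatment mediator, not a confounder. Stratifying on it would bias the estimate; the causal effect is the crude pooled difference.
So P(outcome | do(Irrigation S)) is just the pooled rate for Irrigation S: 370/1200 = 0.308.

0.31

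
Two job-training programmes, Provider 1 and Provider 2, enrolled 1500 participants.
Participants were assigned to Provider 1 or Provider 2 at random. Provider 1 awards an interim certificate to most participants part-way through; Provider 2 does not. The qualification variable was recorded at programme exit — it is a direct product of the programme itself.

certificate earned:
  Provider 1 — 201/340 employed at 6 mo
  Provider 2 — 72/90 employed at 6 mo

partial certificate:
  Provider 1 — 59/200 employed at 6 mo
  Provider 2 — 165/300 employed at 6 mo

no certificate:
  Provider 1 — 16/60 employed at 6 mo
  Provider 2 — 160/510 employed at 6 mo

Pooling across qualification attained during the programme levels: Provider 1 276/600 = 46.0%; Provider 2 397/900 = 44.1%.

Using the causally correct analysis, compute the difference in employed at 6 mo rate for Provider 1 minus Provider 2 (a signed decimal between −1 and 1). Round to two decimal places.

+0.02

Because the programme influences qualification attained during the programme, qualification attained during the programme is a post-treatment mediator, not a confounder. Stratifying on it would bias the estimate; the causal effect is the crude pooled difference.
The causal difference is the pooled difference: 0.460 − 0.441 = +0.019.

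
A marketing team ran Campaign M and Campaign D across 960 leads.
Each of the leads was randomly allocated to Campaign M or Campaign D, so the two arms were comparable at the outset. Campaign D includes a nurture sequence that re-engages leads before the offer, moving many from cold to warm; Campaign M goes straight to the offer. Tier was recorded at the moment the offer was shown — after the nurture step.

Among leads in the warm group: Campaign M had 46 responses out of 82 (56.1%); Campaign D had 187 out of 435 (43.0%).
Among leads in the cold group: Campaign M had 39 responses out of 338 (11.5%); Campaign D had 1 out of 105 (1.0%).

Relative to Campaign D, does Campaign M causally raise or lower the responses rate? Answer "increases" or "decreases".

Engagement tier is recorded after the campaign and is itself shifted by it — it sits on the causal path from campaign to outcome. Conditioning on a mediator would strip out part of the effect we want; the pooled comparison gives the total causal effect.
Pooled: Campaign M 20.2% vs Campaign D 34.8%; Campaign D is higher overall.

decreases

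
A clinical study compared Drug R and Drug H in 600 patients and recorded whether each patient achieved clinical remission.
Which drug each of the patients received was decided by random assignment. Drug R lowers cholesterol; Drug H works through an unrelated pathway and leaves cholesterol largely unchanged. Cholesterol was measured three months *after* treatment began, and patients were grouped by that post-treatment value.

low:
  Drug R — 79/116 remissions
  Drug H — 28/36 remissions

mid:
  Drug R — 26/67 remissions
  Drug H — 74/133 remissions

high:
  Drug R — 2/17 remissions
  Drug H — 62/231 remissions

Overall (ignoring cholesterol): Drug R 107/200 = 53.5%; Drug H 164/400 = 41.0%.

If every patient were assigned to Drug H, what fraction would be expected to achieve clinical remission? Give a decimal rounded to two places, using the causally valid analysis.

0.41

Cholesterol here is a post-treatment variable shaped by the drug; conditioning on it would introduce bias rather than remove it. The overall comparison is the causal one.
So P(outcome | do(Drug H)) is just the pooled rate for Drug H: 164/400 = 0.410.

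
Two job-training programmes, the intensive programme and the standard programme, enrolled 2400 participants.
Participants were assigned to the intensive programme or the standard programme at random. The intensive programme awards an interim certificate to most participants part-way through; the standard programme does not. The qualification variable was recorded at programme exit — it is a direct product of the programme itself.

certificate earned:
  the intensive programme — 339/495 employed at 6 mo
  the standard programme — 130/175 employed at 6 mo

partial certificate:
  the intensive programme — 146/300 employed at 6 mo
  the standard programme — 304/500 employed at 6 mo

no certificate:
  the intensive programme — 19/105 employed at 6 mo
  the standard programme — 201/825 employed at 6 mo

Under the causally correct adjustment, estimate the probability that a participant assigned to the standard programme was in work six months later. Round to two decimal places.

0.42

The distribution of qualification attained during the programme is itself part of what the programme does — it is an intermediate outcome. Holding it fixed would remove that part of the effect; the total effect is the pooled difference.
So P(outcome | do(the standard programme)) is just the pooled rate for the standard programme: 635/1500 = 0.423.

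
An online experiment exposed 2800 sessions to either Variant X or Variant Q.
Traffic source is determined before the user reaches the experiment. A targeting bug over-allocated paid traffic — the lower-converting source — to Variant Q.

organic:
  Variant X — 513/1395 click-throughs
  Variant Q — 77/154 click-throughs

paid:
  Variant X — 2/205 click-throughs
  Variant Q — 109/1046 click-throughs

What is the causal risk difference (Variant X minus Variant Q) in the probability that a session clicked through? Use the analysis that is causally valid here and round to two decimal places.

The stratified and pooled comparisons disagree (Variant Q wins within each traffic source; Variant X wins overall), so the answer turns on the causal role of traffic source.
Traffic source differs across variants for reasons unrelated to any effect of the variant itself, and it separately predicts the outcome — a classic confounder. We must compare within traffic source levels.
Adjusting over the population distribution of traffic source: 0.553·(0.368−0.500) + 0.447·(0.010−0.104) = -0.115.

-0.12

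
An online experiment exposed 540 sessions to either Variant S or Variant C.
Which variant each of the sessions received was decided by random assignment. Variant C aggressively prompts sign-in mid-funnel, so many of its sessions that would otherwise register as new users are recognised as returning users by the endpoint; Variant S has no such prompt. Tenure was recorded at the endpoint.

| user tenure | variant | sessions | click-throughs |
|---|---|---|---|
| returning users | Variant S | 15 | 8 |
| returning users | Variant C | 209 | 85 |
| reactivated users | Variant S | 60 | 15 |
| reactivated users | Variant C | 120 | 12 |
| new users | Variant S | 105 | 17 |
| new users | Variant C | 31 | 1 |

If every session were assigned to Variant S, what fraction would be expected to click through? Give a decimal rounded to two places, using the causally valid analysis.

0.22

Variant S is higher inside every user tenure stratum but Variant C is higher in aggregate. Whether to stratify depends on how user tenure relates to the variant.
User tenure is recorded after the variant and is itself shifted by it — it sits on the causal path from variant to outcome. Conditioning on a mediator would strip out part of the effect we want; the pooled comparison gives the total causal effect.
So P(outcome | do(Variant S)) is just the pooled rate for Variant S: 40/180 = 0.222.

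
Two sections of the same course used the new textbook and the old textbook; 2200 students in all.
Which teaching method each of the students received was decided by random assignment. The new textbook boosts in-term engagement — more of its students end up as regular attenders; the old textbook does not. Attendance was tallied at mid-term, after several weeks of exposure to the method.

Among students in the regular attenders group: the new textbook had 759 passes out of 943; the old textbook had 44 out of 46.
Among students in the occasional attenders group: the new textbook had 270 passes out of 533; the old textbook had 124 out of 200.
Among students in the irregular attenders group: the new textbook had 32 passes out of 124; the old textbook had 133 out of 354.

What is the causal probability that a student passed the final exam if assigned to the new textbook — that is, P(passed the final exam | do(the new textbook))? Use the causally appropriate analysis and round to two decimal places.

0.66

The mid-term attendance-specific comparison favours the old textbook throughout, but the pooled figures favour the new textbook. The question is whether to condition on mid-term attendance.
Stratifying would compare teaching methods among students the teaching methods themselves sorted into mid-term attendance groups — a form of selection on an intermediate. The unconditioned pooled rates give the total causal effect.
So P(outcome | do(the new textbook)) is just the pooled rate for the new textbook: 1061/1600 = 0.663.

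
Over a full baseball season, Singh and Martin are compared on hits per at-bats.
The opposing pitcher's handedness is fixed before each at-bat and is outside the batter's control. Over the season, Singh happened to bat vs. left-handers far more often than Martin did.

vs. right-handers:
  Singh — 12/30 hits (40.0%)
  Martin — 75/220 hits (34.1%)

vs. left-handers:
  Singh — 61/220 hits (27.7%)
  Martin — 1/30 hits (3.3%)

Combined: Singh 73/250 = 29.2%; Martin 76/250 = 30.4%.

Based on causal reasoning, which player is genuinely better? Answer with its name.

Singh

Singh is higher inside every pitcher handedness stratum but Martin is higher in aggregate. Whether to stratify depends on how pitcher handedness relates to the player.
Pitcher handedness differs across players for reasons unrelated to any effect of the player itself, and it separately predicts the outcome — a classic confounder. We must compare within pitcher handedness levels.
Within each level — vs. right-handers: 40.0% vs 34.1%; vs. left-handers: 27.7% vs 3.3% — Singh is higher every time.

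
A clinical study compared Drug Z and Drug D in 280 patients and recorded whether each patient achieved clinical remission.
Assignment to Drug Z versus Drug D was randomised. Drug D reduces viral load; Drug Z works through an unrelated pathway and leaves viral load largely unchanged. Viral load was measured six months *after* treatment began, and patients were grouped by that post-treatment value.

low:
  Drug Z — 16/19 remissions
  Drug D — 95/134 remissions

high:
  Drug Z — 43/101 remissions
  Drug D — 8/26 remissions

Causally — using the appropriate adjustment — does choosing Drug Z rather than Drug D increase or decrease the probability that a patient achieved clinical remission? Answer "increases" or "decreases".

decreases

The stratified and pooled comparisons disagree (Drug Z wins within each viral load; Drug D wins overall), so the answer turns on the causal role of viral load.
Because the drug influences viral load, viral load is a post-treatment mediator, not a confounder. Stratifying on it would bias the estimate; the causal effect is the crude pooled difference.
Pooled: Drug Z 49.2% vs Drug D 64.4%; Drug D is higher overall.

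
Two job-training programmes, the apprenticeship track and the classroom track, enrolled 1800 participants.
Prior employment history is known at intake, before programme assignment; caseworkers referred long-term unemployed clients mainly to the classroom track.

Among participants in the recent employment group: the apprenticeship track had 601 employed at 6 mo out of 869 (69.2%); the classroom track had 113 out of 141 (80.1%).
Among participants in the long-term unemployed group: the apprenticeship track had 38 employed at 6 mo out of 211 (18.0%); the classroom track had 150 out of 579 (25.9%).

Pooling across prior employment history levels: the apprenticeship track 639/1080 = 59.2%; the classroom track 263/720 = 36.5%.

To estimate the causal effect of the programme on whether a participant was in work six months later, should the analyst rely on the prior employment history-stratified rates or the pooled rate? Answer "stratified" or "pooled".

The stratified and pooled comparisons disagree (the classroom track wins within each prior employment history; the apprenticeship track wins overall), so the answer turns on the causal role of prior employment history.
Prior employment history is set before the programme has any effect — it is not caused by the programme — and it independently drives the outcome. That makes it a confounder, so the causal comparison is within prior employment history levels.
Within each level — recent employment: 69.2% vs 80.1%; long-term unemployed: 18.0% vs 25.9% — the classroom track is higher every time.

stratified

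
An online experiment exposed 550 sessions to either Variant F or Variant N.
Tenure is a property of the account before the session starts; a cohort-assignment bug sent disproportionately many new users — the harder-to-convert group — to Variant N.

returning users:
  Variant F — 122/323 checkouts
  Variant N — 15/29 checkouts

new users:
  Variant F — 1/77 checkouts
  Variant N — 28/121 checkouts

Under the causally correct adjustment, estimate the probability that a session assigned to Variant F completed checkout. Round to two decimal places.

0.25

Since user tenure is a pre-existing factor (not a product of the variant) and it affects the outcome on its own, it is a confounder. The stratified rates, not the pooled rate, identify the causal effect.
Standardising Variant F to the population user tenure mix: 0.640·122/323 + 0.360·1/77 = 0.246.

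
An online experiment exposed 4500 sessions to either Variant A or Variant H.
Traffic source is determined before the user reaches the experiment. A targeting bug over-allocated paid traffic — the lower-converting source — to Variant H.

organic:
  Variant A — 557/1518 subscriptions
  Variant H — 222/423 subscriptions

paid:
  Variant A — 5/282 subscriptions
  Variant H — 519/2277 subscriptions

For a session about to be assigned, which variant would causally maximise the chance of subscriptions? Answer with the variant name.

The imbalance in traffic source arose from how sessions were allocated, not from anything the variant did; and traffic source independently affects the outcome. The pooled gap is confounded — condition on traffic source.
Within each level — organic: 36.7% vs 52.5%; paid: 1.8% vs 22.8% — Variant H is higher every time.

Variant H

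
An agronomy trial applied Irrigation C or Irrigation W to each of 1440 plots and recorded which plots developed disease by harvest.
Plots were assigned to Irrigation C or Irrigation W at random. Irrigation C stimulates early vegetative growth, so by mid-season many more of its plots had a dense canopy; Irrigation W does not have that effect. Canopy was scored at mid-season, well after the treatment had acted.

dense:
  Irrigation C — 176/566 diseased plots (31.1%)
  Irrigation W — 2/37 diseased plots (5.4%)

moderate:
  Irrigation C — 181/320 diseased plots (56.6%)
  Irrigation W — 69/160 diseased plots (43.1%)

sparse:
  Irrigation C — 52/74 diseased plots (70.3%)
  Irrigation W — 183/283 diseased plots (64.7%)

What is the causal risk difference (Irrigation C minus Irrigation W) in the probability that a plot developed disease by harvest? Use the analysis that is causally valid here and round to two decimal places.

-0.10

The stratified and pooled comparisons disagree (Irrigation W wins within each mid-season canopy; Irrigation C wins overall), so the answer turns on the causal role of mid-season canopy.
Mid-season canopy is recorded after the irrigation and is itself shifted by it — it sits on the causal path from irrigation to outcome. Conditioning on a mediator would strip out part of the effect we want; the pooled comparison gives the total causal effect.
The causal difference is the pooled difference: 0.426 − 0.529 = -0.103.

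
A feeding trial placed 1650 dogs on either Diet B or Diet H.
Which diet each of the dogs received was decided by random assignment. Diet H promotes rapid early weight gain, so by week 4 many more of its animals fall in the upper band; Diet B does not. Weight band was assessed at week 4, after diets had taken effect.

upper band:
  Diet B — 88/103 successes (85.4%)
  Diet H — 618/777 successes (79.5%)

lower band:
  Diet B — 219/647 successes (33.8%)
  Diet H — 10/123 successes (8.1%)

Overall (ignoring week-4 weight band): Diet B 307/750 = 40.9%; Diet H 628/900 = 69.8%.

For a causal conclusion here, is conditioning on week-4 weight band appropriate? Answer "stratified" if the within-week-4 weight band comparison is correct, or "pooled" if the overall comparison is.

The stratified and pooled comparisons disagree (Diet B wins within each week-4 weight band; Diet H wins overall), so the answer turns on the causal role of week-4 weight band.
Stratifying would compare diets among dogs the diets themselves sorted into week-4 weight band groups — a form of selection on an intermediate. The unconditioned pooled rates give the total causal effect.
Pooled: Diet B 40.9% vs Diet H 69.8%; Diet H is higher overall.

pooled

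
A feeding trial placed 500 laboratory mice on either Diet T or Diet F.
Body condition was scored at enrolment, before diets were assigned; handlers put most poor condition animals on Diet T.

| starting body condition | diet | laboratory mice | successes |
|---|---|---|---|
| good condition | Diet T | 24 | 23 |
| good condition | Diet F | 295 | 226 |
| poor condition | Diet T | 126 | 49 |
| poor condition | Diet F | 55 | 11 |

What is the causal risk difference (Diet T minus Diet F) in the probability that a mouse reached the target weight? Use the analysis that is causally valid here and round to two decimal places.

The stratified and pooled comparisons disagree (Diet T wins within each starting body condition; Diet F wins overall), so the answer turns on the causal role of starting body condition.
Since starting body condition is a pre-existing factor (not a product of the diet) and it affects the outcome on its own, it is a confounder. The stratified rates, not the pooled rate, identify the causal effect.
Adjusting over the population distribution of starting body condition: 0.638·(0.958−0.766) + 0.362·(0.389−0.200) = +0.191.

+0.19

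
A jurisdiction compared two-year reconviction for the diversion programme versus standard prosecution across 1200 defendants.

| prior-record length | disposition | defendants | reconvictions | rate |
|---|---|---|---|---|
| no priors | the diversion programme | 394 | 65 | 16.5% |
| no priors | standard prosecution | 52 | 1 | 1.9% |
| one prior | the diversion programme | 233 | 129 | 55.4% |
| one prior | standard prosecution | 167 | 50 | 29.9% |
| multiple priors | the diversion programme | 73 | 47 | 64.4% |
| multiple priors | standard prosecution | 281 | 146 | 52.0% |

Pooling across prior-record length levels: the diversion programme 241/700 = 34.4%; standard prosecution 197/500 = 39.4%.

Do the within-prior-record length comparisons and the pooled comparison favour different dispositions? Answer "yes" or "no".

Within each prior-record length level (no priors 16.5% vs 1.9%; one prior 55.4% vs 29.9%; multiple priors 64.4% vs 52.0%), standard prosecution has the lower rate every time. Pooled: 34.4% vs 39.4% — the diversion programme has the lower rate overall. The two comparisons disagree.

yes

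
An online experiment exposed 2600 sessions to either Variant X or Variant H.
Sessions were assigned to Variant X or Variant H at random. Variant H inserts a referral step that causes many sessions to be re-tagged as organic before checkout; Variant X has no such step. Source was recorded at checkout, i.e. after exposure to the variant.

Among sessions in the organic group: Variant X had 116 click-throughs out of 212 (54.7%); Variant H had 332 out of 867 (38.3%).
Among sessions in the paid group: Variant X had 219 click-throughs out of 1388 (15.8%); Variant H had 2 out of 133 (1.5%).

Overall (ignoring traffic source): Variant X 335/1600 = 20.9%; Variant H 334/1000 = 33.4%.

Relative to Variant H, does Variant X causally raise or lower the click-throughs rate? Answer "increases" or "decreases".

Traffic source here is a post-treatment variable shaped by the variant; conditioning on it would introduce bias rather than remove it. The overall comparison is the causal one.
Pooled: Variant X 20.9% vs Variant H 33.4%; Variant H is higher overall.

decreases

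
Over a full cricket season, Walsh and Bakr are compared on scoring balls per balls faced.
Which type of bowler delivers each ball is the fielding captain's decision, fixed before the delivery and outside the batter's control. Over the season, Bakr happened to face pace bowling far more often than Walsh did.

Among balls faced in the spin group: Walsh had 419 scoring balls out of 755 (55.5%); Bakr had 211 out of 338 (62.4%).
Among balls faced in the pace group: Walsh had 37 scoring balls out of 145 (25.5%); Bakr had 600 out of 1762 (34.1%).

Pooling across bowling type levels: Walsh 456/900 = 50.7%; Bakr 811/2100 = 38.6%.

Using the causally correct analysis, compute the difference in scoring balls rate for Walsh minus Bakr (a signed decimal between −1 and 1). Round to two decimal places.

-0.08

Within every bowling type level Bakr has the higher rate, yet pooled Walsh does — Simpson's reversal.
Bowling type differs across players for reasons unrelated to any effect of the player itself, and it separately predicts the outcome — a classic confounder. We must compare within bowling type levels.
Adjusting over the population distribution of bowling type: 0.364·(0.555−0.624) + 0.636·(0.255−0.341) = -0.079.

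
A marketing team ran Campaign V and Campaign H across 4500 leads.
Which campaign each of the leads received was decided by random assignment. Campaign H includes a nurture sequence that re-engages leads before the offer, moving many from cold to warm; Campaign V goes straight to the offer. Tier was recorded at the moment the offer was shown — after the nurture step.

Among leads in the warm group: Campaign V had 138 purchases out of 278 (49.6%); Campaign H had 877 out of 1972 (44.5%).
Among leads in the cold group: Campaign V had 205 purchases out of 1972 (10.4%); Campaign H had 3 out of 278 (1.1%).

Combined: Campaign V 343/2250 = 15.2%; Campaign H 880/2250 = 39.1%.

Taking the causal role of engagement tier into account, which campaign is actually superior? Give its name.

Campaign H

Engagement tier here is a post-treatment variable shaped by the campaign; conditioning on it would introduce bias rather than remove it. The overall comparison is the causal one.
Pooled: Campaign V 15.2% vs Campaign H 39.1%; Campaign H is higher overall.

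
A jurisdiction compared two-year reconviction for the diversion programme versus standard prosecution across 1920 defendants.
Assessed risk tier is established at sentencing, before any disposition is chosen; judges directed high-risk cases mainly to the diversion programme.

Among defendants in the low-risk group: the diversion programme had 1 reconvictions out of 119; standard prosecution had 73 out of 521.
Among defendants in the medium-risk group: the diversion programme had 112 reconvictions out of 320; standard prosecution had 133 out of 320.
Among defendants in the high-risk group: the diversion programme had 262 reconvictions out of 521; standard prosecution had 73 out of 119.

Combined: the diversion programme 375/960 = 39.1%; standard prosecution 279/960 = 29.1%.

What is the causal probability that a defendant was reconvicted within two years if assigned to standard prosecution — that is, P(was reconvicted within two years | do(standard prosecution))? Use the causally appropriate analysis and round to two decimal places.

The imbalance in assessed risk tier arose from how defendants were allocated, not from anything the disposition did; and assessed risk tier independently affects the outcome. The pooled gap is confounded — condition on assessed risk tier.
Standardising standard prosecution to the population assessed risk tier mix: 0.333·73/521 + 0.333·133/320 + 0.333·73/119 = 0.390.

0.39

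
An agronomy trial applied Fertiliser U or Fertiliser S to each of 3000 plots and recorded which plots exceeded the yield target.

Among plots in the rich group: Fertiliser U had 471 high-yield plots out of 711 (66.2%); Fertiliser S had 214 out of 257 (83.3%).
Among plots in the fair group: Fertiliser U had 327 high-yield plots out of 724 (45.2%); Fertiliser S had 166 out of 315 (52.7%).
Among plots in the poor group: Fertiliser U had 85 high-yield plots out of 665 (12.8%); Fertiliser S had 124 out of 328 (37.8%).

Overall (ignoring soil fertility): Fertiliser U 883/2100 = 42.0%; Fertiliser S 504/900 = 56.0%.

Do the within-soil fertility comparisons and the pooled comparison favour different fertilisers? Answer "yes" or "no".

no

Within each soil fertility level (rich 66.2% vs 83.3%; fair 45.2% vs 52.7%; poor 12.8% vs 37.8%), Fertiliser S has the higher rate every time. Pooled: 42.0% vs 56.0% — Fertiliser S has the higher rate overall. They agree.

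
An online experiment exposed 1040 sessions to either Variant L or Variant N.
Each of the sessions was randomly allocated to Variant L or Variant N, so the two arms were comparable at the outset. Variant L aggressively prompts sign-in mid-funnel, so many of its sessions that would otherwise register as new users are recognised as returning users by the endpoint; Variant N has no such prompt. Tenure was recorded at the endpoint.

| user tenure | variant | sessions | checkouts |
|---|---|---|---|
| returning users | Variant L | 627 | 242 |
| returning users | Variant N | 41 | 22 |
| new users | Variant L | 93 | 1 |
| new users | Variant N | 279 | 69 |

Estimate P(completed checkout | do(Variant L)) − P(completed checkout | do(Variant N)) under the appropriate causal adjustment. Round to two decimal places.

User tenure is downstream of the variant. One should not condition on a consequence of treatment, so the overall rates are the right comparison.
The causal difference is the pooled difference: 0.338 − 0.284 = +0.053.

+0.05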